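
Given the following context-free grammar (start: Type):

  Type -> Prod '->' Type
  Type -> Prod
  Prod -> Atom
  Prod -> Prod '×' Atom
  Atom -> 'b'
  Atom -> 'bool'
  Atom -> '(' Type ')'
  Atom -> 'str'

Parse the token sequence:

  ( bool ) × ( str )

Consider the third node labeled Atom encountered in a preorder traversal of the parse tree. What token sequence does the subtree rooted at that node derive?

[Type [Prod [Prod [Atom ( [Type [Prod [Atom bool]]] )]] × [Atom ( [Type [Prod [Atom str]]] )]]]

( str )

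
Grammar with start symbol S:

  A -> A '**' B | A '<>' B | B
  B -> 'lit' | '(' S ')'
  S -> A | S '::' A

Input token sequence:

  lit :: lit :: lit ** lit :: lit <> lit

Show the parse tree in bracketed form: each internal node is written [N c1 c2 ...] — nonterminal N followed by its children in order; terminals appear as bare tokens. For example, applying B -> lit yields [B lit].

[S [S [S [S [A [B lit]]] :: [A [B lit]]] :: [A [A [B lit]] ** [B lit]]] :: [A [A [B lit]] <> [B lit]]]

S
S :: A
S :: A :: A
S :: A :: A :: A
A :: A :: A :: A
B :: A :: A :: A
lit :: A :: A :: A
lit :: B :: A :: A
lit :: lit :: A :: A
lit :: lit :: A ** B :: A
lit :: lit :: B ** B :: A
lit :: lit :: lit ** B :: A
lit :: lit :: lit ** lit :: A
lit :: lit :: lit ** lit :: A <> B
lit :: lit :: lit ** lit :: B <> B
lit :: lit :: lit ** lit :: lit <> B
lit :: lit :: lit ** lit :: lit <> lit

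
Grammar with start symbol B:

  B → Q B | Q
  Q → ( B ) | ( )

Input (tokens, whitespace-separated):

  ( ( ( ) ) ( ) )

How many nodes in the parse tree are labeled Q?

[B [Q ( [B [Q ( [B [Q ( )]] )] [B [Q ( )]]] )]]

4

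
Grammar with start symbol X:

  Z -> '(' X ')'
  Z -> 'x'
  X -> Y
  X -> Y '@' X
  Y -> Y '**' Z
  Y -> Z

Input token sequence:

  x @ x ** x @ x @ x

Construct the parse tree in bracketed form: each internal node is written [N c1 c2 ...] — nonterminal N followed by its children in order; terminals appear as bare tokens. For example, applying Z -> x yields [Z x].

[X [Y [Z x]] @ [X [Y [Y [Z x]] ** [Z x]] @ [X [Y [Z x]] @ [X [Y [Z x]]]]]]

X
Y @ X
Z @ X
x @ X
x @ Y @ X
x @ Y ** Z @ X
x @ Z ** Z @ X
x @ x ** Z @ X
x @ x ** x @ X
x @ x ** x @ Y @ X
x @ x ** x @ Z @ X
x @ x ** x @ x @ X
x @ x ** x @ x @ Y
x @ x ** x @ x @ Z
x @ x ** x @ x @ x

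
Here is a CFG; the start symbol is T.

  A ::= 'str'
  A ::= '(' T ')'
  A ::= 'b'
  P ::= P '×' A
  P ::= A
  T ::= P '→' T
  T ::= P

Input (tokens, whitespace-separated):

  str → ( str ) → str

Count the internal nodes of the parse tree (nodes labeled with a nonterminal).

[T [P [A str]] → [T [P [A ( [T [P [A str]]] )]] → [T [P [A str]]]]]

12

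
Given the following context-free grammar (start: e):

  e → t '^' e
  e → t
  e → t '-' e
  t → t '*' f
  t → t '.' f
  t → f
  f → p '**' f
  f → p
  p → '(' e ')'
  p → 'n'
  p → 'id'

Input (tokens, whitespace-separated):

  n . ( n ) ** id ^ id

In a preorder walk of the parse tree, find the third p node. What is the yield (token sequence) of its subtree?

n

[e [t [t [f [p n]]] . [f [p ( [e [t [f [p n]]]] )] ** [f [p id]]]] ^ [e [t [f [p id]]]]]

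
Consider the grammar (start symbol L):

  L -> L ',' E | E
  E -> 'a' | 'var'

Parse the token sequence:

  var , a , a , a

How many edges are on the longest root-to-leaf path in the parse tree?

[L [L [L [L [E var]] , [E a]] , [E a]] , [E a]]

5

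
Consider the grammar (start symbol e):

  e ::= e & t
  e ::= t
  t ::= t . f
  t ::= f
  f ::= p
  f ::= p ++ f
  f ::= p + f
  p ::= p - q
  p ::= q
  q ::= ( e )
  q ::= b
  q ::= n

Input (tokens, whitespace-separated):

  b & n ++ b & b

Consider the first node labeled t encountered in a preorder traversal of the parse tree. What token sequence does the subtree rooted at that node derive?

b

[e [e [e [t [f [p [q b]]]]] & [t [f [p [q n]] ++ [f [p [q b]]]]]] & [t [f [p [q b]]]]]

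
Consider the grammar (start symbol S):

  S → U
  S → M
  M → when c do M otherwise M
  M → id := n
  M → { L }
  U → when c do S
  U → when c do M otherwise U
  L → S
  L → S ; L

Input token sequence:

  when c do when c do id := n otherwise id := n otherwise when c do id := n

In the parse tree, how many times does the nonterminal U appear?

2

[S [U when c do [M when c do [M id := n] otherwise [M id := n]] otherwise [U when c do [S [M id := n]]]]]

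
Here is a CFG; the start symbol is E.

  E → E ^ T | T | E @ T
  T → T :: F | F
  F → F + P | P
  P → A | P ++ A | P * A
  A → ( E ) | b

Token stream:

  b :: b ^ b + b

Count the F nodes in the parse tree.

[E [E [T [T [F [P [A b]]]] :: [F [P [A b]]]]] ^ [T [F [F [P [A b]]] + [P [A b]]]]]

4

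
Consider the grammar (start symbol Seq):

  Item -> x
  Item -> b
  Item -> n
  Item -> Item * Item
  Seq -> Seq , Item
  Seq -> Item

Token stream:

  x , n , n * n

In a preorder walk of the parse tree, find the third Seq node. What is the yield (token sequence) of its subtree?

x

[Seq [Seq [Seq [Item x]] , [Item n]] , [Item [Item n] * [Item n]]]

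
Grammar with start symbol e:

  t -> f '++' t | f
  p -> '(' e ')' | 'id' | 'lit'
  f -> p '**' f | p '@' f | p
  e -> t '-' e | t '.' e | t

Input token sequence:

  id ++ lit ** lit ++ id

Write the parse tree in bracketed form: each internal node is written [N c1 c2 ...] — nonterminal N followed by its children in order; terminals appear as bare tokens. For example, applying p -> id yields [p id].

e
t
f ++ t
p ++ t
id ++ t
id ++ f ++ t
id ++ p ** f ++ t
id ++ lit ** f ++ t
id ++ lit ** p ++ t
id ++ lit ** lit ++ t
id ++ lit ** lit ++ f
id ++ lit ** lit ++ p
id ++ lit ** lit ++ id

[e [t [f [p id]] ++ [t [f [p lit] ** [f [p lit]]] ++ [t [f [p id]]]]]]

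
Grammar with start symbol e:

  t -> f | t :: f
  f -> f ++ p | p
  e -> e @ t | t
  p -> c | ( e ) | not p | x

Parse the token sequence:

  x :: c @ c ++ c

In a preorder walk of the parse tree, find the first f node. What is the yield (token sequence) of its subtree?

[e [e [t [t [f [p x]]] :: [f [p c]]]] @ [t [f [f [p c]] ++ [p c]]]]

x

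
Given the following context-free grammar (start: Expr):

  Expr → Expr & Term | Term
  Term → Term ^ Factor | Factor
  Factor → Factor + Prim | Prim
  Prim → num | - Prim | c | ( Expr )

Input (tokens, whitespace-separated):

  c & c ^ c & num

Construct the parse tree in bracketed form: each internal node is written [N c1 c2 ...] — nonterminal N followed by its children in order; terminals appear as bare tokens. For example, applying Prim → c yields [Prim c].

Expr
Expr & Term
Expr & Term & Term
Term & Term & Term
Factor & Term & Term
Prim & Term & Term
c & Term & Term
c & Term ^ Factor & Term
c & Factor ^ Factor & Term
c & Prim ^ Factor & Term
c & c ^ Factor & Term
c & c ^ Prim & Term
c & c ^ c & Term
c & c ^ c & Factor
c & c ^ c & Prim
c & c ^ c & num

[Expr [Expr [Expr [Term [Factor [Prim c]]]] & [Term [Term [Factor [Prim c]]] ^ [Factor [Prim c]]]] & [Term [Factor [Prim num]]]]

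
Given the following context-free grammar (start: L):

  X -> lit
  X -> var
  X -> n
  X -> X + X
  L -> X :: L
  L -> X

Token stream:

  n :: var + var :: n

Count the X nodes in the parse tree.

5

[L [X n] :: [L [X [X var] + [X var]] :: [L [X n]]]]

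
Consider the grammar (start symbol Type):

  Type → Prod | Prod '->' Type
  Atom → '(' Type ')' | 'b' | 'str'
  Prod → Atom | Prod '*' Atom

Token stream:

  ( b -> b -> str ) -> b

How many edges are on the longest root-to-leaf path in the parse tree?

[Type [Prod [Atom ( [Type [Prod [Atom b]] -> [Type [Prod [Atom b]] -> [Type [Prod [Atom str]]]]] )]] -> [Type [Prod [Atom b]]]]

8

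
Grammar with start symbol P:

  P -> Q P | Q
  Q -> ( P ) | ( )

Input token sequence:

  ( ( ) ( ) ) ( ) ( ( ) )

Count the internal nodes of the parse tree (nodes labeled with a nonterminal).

12

[P [Q ( [P [Q ( )] [P [Q ( )]]] )] [P [Q ( )] [P [Q ( [P [Q ( )]] )]]]]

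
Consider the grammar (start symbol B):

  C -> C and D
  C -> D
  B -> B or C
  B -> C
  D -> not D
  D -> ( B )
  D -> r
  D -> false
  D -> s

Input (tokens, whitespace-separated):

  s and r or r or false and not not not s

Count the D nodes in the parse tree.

8

[B [B [B [C [C [D s]] and [D r]]] or [C [D r]]] or [C [C [D false]] and [D not [D not [D not [D s]]]]]]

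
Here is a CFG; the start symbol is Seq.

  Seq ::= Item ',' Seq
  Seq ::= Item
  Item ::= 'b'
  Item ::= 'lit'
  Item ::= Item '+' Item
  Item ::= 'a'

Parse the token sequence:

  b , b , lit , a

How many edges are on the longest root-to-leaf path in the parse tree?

5

[Seq [Item b] , [Seq [Item b] , [Seq [Item lit] , [Seq [Item a]]]]]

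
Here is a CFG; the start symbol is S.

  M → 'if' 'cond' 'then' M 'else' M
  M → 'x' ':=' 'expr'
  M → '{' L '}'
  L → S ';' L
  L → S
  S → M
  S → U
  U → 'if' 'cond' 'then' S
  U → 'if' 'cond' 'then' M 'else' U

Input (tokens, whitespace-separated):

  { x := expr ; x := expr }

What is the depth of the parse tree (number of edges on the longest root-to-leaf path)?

6

[S [M { [L [S [M x := expr]] ; [L [S [M x := expr]]]] }]]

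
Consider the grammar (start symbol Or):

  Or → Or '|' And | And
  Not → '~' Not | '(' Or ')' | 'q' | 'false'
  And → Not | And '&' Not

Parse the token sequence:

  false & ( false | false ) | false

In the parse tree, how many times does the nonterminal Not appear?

[Or [Or [And [And [Not false]] & [Not ( [Or [Or [And [Not false]]] | [And [Not false]]] )]]] | [And [Not false]]]

5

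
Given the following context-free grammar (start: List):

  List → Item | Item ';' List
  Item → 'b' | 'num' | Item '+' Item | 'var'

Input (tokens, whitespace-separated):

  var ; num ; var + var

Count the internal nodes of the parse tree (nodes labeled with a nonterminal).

8

[List [Item var] ; [List [Item num] ; [List [Item [Item var] + [Item var]]]]]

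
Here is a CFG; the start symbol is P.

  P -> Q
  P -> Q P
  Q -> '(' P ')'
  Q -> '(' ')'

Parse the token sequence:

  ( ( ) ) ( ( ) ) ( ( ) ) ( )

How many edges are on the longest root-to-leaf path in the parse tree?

[P [Q ( [P [Q ( )]] )] [P [Q ( [P [Q ( )]] )] [P [Q ( [P [Q ( )]] )] [P [Q ( )]]]]]

6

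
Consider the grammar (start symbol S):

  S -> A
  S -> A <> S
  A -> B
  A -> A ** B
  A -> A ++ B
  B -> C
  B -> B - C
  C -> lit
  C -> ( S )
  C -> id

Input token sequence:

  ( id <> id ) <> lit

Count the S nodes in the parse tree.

[S [A [B [C ( [S [A [B [C id]]] <> [S [A [B [C id]]]]] )]]] <> [S [A [B [C lit]]]]]

4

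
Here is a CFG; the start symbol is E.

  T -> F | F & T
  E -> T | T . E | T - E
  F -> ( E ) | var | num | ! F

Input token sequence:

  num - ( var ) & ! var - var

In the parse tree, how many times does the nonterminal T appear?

5

[E [T [F num]] - [E [T [F ( [E [T [F var]]] )] & [T [F ! [F var]]]] - [E [T [F var]]]]]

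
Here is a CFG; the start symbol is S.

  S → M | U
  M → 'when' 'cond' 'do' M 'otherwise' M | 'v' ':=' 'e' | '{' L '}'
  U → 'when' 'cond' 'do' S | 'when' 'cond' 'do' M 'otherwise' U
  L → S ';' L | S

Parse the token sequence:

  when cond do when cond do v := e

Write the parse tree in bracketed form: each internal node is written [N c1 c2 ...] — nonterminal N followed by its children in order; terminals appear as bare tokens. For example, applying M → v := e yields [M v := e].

S
U
when cond do S
when cond do U
when cond do when cond do S
when cond do when cond do M
when cond do when cond do v := e

[S [U when cond do [S [U when cond do [S [M v := e]]]]]]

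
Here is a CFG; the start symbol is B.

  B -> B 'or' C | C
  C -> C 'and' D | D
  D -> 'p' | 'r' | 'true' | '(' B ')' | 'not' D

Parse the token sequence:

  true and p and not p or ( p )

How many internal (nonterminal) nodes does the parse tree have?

[B [B [C [C [C [D true]] and [D p]] and [D not [D p]]]] or [C [D ( [B [C [D p]]] )]]]

14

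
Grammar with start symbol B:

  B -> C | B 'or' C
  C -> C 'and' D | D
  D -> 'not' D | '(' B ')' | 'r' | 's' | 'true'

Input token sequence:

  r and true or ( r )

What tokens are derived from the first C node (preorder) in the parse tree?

r and true

[B [B [C [C [D r]] and [D true]]] or [C [D ( [B [C [D r]]] )]]]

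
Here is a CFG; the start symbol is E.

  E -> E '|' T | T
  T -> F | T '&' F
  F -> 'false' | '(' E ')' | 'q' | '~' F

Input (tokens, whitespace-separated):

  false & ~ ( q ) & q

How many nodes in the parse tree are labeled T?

4

[E [T [T [T [F false]] & [F ~ [F ( [E [T [F q]]] )]]] & [F q]]]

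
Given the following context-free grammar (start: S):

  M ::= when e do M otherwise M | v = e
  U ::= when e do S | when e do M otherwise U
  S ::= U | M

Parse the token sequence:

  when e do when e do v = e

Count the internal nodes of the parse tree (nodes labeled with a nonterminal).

[S [U when e do [S [U when e do [S [M v = e]]]]]]

6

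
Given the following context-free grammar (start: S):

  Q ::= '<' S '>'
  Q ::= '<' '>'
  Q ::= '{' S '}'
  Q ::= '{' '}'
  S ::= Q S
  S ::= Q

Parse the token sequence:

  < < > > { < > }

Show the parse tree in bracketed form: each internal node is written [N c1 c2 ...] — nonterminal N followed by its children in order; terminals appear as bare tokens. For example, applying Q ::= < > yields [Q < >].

[S [Q < [S [Q < >]] >] [S [Q { [S [Q < >]] }]]]

S
Q S
< S > S
< Q > S
< < > > S
< < > > Q
< < > > { S }
< < > > { Q }
< < > > { < > }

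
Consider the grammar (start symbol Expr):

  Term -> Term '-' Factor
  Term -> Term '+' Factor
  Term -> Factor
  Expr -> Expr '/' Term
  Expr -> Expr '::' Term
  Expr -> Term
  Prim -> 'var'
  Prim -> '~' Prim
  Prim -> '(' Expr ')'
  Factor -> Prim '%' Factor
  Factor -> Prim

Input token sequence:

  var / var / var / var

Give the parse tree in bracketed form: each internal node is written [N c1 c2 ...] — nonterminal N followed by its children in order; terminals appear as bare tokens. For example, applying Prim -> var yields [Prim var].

[Expr [Expr [Expr [Expr [Term [Factor [Prim var]]]] / [Term [Factor [Prim var]]]] / [Term [Factor [Prim var]]]] / [Term [Factor [Prim var]]]]

Expr
Expr / Term
Expr / Term / Term
Expr / Term / Term / Term
Term / Term / Term / Term
Factor / Term / Term / Term
Prim / Term / Term / Term
var / Term / Term / Term
var / Factor / Term / Term
var / Prim / Term / Term
var / var / Term / Term
var / var / Factor / Term
var / var / Prim / Term
var / var / var / Term
var / var / var / Factor
var / var / var / Prim
var / var / var / var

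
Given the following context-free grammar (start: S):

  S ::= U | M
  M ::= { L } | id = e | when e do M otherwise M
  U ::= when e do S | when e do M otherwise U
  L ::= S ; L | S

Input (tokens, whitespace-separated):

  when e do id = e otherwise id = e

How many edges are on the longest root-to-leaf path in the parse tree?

[S [M when e do [M id = e] otherwise [M id = e]]]

3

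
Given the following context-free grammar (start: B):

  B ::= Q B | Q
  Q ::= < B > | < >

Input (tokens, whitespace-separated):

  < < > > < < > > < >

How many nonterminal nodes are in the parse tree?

[B [Q < [B [Q < >]] >] [B [Q < [B [Q < >]] >] [B [Q < >]]]]

10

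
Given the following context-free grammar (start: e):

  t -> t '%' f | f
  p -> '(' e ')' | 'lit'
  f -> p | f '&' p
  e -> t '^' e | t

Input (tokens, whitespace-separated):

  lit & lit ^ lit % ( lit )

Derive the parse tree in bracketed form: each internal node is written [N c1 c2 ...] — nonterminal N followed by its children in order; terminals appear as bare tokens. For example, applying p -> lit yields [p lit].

e
t ^ e
f ^ e
f & p ^ e
p & p ^ e
lit & p ^ e
lit & lit ^ e
lit & lit ^ t
lit & lit ^ t % f
lit & lit ^ f % f
lit & lit ^ p % f
lit & lit ^ lit % f
lit & lit ^ lit % p
lit & lit ^ lit % ( e )
lit & lit ^ lit % ( t )
lit & lit ^ lit % ( f )
lit & lit ^ lit % ( p )
lit & lit ^ lit % ( lit )

[e [t [f [f [p lit]] & [p lit]]] ^ [e [t [t [f [p lit]]] % [f [p ( [e [t [f [p lit]]]] )]]]]]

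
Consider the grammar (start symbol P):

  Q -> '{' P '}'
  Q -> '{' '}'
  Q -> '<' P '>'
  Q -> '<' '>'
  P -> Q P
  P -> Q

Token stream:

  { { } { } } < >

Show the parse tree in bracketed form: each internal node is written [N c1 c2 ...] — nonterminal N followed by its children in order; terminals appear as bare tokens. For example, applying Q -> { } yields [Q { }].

P
Q P
{ P } P
{ Q P } P
{ { } P } P
{ { } Q } P
{ { } { } } P
{ { } { } } Q
{ { } { } } < >

[P [Q { [P [Q { }] [P [Q { }]]] }] [P [Q < >]]]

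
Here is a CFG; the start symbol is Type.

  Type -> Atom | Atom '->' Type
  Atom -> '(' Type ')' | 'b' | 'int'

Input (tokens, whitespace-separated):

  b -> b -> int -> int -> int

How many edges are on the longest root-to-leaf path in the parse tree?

6

[Type [Atom b] -> [Type [Atom b] -> [Type [Atom int] -> [Type [Atom int] -> [Type [Atom int]]]]]]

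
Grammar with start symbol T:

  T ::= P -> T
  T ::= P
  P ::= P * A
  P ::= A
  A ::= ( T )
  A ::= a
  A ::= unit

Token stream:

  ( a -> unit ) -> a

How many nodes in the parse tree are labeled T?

4

[T [P [A ( [T [P [A a]] -> [T [P [A unit]]]] )]] -> [T [P [A a]]]]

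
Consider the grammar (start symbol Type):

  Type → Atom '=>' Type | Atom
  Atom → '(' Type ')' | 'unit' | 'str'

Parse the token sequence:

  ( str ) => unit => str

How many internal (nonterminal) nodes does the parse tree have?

8

[Type [Atom ( [Type [Atom str]] )] => [Type [Atom unit] => [Type [Atom str]]]]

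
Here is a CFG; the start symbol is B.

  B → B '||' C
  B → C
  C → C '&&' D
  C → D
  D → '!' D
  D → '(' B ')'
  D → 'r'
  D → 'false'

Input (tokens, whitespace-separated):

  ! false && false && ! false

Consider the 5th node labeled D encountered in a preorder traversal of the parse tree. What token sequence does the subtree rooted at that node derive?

false

[B [C [C [C [D ! [D false]]] && [D false]] && [D ! [D false]]]]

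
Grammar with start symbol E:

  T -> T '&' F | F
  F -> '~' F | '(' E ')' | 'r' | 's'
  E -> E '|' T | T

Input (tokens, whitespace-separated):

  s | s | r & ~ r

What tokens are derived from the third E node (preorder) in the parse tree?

s

[E [E [E [T [F s]]] | [T [F s]]] | [T [T [F r]] & [F ~ [F r]]]]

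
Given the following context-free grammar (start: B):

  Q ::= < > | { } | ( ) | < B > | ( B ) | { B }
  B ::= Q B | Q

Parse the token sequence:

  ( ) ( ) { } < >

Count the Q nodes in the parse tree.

4

[B [Q ( )] [B [Q ( )] [B [Q { }] [B [Q < >]]]]]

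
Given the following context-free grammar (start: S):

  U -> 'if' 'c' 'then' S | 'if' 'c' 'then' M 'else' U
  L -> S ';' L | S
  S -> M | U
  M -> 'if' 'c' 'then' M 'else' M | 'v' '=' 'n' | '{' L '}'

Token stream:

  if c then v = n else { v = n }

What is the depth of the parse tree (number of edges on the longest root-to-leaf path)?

6

[S [M if c then [M v = n] else [M { [L [S [M v = n]]] }]]]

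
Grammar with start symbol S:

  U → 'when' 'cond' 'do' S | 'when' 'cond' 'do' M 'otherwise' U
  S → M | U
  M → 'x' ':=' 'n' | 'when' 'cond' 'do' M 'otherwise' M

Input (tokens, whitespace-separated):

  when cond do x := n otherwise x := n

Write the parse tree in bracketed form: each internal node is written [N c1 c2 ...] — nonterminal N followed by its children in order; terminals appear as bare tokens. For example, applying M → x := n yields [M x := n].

[S [M when cond do [M x := n] otherwise [M x := n]]]

S
M
when cond do M otherwise M
when cond do x := n otherwise M
when cond do x := n otherwise x := n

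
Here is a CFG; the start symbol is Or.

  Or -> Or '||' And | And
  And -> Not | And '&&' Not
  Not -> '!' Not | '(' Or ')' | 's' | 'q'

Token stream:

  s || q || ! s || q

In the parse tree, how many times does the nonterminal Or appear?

[Or [Or [Or [Or [And [Not s]]] || [And [Not q]]] || [And [Not ! [Not s]]]] || [And [Not q]]]

4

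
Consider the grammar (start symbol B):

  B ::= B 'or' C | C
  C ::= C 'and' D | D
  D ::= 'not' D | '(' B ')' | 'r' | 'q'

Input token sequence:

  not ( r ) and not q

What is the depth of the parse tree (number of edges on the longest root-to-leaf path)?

[B [C [C [D not [D ( [B [C [D r]]] )]]] and [D not [D q]]]]

8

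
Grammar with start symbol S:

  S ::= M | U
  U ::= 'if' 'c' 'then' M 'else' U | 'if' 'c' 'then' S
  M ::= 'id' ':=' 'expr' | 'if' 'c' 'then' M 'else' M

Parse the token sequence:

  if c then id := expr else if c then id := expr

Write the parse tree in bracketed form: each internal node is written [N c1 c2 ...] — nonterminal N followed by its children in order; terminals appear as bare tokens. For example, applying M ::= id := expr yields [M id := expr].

S
U
if c then M else U
if c then id := expr else U
if c then id := expr else if c then S
if c then id := expr else if c then M
if c then id := expr else if c then id := expr

[S [U if c then [M id := expr] else [U if c then [S [M id := expr]]]]]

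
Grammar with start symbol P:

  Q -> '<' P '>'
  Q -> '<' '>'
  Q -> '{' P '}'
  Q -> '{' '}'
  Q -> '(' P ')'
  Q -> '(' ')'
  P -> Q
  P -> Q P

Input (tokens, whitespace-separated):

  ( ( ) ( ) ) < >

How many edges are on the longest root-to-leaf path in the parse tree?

[P [Q ( [P [Q ( )] [P [Q ( )]]] )] [P [Q < >]]]

5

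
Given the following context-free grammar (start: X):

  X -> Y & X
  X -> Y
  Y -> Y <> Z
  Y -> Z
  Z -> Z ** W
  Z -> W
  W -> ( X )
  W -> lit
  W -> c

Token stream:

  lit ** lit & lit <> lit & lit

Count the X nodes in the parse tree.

[X [Y [Z [Z [W lit]] ** [W lit]]] & [X [Y [Y [Z [W lit]]] <> [Z [W lit]]] & [X [Y [Z [W lit]]]]]]

3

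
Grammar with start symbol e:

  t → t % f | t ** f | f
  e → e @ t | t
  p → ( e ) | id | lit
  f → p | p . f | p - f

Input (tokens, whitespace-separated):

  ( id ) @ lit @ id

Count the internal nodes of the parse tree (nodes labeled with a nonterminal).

16

[e [e [e [t [f [p ( [e [t [f [p id]]]] )]]]] @ [t [f [p lit]]]] @ [t [f [p id]]]]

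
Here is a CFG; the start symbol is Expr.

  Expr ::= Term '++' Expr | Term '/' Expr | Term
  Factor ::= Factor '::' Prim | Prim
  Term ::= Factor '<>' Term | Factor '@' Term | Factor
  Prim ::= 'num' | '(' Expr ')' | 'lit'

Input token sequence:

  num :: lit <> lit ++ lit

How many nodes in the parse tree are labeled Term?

[Expr [Term [Factor [Factor [Prim num]] :: [Prim lit]] <> [Term [Factor [Prim lit]]]] ++ [Expr [Term [Factor [Prim lit]]]]]

3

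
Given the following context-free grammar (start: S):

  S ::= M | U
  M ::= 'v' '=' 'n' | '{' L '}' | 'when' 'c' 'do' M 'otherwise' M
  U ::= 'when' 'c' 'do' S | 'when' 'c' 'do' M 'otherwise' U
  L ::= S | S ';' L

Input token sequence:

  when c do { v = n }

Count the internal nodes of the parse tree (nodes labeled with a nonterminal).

7

[S [U when c do [S [M { [L [S [M v = n]]] }]]]]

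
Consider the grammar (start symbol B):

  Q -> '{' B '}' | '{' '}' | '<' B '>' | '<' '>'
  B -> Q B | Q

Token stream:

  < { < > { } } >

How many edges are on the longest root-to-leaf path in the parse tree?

7

[B [Q < [B [Q { [B [Q < >] [B [Q { }]]] }]] >]]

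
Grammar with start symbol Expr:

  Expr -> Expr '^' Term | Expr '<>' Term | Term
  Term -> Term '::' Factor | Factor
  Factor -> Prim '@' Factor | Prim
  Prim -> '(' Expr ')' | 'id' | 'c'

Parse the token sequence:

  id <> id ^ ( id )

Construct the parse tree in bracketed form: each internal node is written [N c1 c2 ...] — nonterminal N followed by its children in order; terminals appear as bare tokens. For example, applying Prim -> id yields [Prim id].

[Expr [Expr [Expr [Term [Factor [Prim id]]]] <> [Term [Factor [Prim id]]]] ^ [Term [Factor [Prim ( [Expr [Term [Factor [Prim id]]]] )]]]]

Expr
Expr ^ Term
Expr <> Term ^ Term
Term <> Term ^ Term
Factor <> Term ^ Term
Prim <> Term ^ Term
id <> Term ^ Term
id <> Factor ^ Term
id <> Prim ^ Term
id <> id ^ Term
id <> id ^ Factor
id <> id ^ Prim
id <> id ^ ( Expr )
id <> id ^ ( Term )
id <> id ^ ( Factor )
id <> id ^ ( Prim )
id <> id ^ ( id )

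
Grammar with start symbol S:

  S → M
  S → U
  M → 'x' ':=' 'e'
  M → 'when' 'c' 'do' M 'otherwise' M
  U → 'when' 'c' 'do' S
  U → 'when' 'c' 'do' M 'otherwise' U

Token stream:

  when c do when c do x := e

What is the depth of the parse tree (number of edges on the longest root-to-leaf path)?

6

[S [U when c do [S [U when c do [S [M x := e]]]]]]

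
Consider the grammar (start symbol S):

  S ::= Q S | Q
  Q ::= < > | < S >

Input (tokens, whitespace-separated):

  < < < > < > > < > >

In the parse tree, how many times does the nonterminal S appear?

[S [Q < [S [Q < [S [Q < >] [S [Q < >]]] >] [S [Q < >]]] >]]

5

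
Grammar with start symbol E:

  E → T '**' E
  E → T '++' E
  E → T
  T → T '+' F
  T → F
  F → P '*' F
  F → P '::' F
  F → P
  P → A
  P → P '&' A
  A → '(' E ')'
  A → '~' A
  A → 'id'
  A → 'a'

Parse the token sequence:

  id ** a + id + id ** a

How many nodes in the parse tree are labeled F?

5

[E [T [F [P [A id]]]] ** [E [T [T [T [F [P [A a]]]] + [F [P [A id]]]] + [F [P [A id]]]] ** [E [T [F [P [A a]]]]]]]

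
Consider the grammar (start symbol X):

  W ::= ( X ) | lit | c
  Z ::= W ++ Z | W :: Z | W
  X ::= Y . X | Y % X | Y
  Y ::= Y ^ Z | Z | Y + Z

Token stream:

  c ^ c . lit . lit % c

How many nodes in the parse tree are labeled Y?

5

[X [Y [Y [Z [W c]]] ^ [Z [W c]]] . [X [Y [Z [W lit]]] . [X [Y [Z [W lit]]] % [X [Y [Z [W c]]]]]]]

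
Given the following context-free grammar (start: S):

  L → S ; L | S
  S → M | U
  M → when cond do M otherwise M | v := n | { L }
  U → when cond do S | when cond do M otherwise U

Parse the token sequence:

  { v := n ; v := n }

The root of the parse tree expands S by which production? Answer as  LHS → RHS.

[S [M { [L [S [M v := n]] ; [L [S [M v := n]]]] }]]

S → M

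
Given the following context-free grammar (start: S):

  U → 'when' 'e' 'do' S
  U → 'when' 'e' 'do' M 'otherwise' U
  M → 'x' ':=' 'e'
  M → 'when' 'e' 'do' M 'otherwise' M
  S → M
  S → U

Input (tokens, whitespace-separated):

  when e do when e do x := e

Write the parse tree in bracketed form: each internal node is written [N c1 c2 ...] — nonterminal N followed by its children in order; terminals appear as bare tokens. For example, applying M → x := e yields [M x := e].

S
U
when e do S
when e do U
when e do when e do S
when e do when e do M
when e do when e do x := e

[S [U when e do [S [U when e do [S [M x := e]]]]]]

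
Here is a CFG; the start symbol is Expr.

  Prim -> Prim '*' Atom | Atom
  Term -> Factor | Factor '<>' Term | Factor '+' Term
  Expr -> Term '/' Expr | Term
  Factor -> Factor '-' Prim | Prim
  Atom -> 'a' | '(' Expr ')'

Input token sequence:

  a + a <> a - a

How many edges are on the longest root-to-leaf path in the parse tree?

8

[Expr [Term [Factor [Prim [Atom a]]] + [Term [Factor [Prim [Atom a]]] <> [Term [Factor [Factor [Prim [Atom a]]] - [Prim [Atom a]]]]]]]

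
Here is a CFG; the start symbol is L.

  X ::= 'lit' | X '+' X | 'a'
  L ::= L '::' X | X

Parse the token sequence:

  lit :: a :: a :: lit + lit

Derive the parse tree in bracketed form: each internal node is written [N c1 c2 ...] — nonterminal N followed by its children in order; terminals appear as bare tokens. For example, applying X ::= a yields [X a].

L
L :: X
L :: X :: X
L :: X :: X :: X
X :: X :: X :: X
lit :: X :: X :: X
lit :: a :: X :: X
lit :: a :: a :: X
lit :: a :: a :: X + X
lit :: a :: a :: lit + X
lit :: a :: a :: lit + lit

[L [L [L [L [X lit]] :: [X a]] :: [X a]] :: [X [X lit] + [X lit]]]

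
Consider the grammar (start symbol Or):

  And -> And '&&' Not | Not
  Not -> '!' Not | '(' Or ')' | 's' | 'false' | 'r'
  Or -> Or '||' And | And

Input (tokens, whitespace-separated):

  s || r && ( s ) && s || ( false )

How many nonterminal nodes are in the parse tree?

19

[Or [Or [Or [And [Not s]]] || [And [And [And [Not r]] && [Not ( [Or [And [Not s]]] )]] && [Not s]]] || [And [Not ( [Or [And [Not false]]] )]]]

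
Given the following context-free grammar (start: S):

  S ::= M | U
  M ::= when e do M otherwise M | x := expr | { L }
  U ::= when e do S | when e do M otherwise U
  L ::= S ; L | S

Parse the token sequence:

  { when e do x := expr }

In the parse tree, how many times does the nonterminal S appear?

3

[S [M { [L [S [U when e do [S [M x := expr]]]]] }]]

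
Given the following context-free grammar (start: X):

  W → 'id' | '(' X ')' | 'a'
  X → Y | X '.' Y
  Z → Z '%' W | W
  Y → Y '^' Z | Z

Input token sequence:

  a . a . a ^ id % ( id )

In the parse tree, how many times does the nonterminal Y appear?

5

[X [X [X [Y [Z [W a]]]] . [Y [Z [W a]]]] . [Y [Y [Z [W a]]] ^ [Z [Z [W id]] % [W ( [X [Y [Z [W id]]]] )]]]]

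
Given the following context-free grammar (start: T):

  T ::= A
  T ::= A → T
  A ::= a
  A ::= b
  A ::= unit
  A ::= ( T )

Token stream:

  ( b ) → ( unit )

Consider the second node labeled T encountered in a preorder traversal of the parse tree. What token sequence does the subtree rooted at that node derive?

[T [A ( [T [A b]] )] → [T [A ( [T [A unit]] )]]]

b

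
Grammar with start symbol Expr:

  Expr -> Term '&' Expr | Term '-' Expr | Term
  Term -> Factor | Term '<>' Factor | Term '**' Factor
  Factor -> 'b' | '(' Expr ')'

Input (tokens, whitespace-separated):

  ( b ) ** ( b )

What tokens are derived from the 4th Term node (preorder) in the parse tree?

b

[Expr [Term [Term [Factor ( [Expr [Term [Factor b]]] )]] ** [Factor ( [Expr [Term [Factor b]]] )]]]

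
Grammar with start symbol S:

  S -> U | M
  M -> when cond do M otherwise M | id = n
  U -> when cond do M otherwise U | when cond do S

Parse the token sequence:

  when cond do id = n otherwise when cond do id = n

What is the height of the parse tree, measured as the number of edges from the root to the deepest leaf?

[S [U when cond do [M id = n] otherwise [U when cond do [S [M id = n]]]]]

5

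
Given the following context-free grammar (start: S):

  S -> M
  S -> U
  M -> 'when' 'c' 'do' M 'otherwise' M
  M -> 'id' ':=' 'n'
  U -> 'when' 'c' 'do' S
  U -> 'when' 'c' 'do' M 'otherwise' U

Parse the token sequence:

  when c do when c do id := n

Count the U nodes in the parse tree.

[S [U when c do [S [U when c do [S [M id := n]]]]]]

2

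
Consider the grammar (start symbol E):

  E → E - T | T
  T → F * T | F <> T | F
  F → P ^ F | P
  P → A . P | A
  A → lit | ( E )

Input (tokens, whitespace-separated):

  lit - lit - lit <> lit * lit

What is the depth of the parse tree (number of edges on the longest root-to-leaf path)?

[E [E [E [T [F [P [A lit]]]]] - [T [F [P [A lit]]]]] - [T [F [P [A lit]]] <> [T [F [P [A lit]]] * [T [F [P [A lit]]]]]]]

7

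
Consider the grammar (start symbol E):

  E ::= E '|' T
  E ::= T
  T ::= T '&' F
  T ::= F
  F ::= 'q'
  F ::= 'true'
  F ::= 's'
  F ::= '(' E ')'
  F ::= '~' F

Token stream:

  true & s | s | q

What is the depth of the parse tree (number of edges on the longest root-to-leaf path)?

6

[E [E [E [T [T [F true]] & [F s]]] | [T [F s]]] | [T [F q]]]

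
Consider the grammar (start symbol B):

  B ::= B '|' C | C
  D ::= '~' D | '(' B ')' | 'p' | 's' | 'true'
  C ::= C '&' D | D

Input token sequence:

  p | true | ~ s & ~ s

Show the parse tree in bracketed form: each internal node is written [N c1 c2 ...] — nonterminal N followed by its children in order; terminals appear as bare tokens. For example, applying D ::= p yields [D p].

[B [B [B [C [D p]]] | [C [D true]]] | [C [C [D ~ [D s]]] & [D ~ [D s]]]]

B
B | C
B | C | C
C | C | C
D | C | C
p | C | C
p | D | C
p | true | C
p | true | C & D
p | true | D & D
p | true | ~ D & D
p | true | ~ s & D
p | true | ~ s & ~ D
p | true | ~ s & ~ s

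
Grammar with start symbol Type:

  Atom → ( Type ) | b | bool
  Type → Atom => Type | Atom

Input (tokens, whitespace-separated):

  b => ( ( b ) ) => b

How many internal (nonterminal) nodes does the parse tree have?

[Type [Atom b] => [Type [Atom ( [Type [Atom ( [Type [Atom b]] )]] )] => [Type [Atom b]]]]

10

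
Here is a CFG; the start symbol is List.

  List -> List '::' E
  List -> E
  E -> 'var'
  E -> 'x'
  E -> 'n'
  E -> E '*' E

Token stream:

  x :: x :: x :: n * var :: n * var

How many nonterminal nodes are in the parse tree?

14

[List [List [List [List [List [E x]] :: [E x]] :: [E x]] :: [E [E n] * [E var]]] :: [E [E n] * [E var]]]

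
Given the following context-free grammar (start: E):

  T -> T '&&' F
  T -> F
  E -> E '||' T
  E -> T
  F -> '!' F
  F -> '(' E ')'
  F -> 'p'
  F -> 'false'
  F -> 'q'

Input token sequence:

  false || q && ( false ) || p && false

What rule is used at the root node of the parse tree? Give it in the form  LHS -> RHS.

E -> E '||' T

[E [E [E [T [F false]]] || [T [T [F q]] && [F ( [E [T [F false]]] )]]] || [T [T [F p]] && [F false]]]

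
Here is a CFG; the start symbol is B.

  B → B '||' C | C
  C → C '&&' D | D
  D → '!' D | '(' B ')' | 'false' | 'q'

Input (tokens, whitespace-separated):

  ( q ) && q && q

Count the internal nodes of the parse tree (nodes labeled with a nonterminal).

[B [C [C [C [D ( [B [C [D q]]] )]] && [D q]] && [D q]]]

10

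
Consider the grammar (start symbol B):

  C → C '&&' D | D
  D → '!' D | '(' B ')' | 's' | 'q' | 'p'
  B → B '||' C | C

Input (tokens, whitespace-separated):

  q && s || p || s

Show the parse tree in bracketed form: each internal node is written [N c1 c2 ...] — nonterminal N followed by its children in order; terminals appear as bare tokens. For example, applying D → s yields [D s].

[B [B [B [C [C [D q]] && [D s]]] || [C [D p]]] || [C [D s]]]

B
B || C
B || C || C
C || C || C
C && D || C || C
D && D || C || C
q && D || C || C
q && s || C || C
q && s || D || C
q && s || p || C
q && s || p || D
q && s || p || s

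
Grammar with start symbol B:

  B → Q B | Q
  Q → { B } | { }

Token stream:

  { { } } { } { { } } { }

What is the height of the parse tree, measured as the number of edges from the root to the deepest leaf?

6

[B [Q { [B [Q { }]] }] [B [Q { }] [B [Q { [B [Q { }]] }] [B [Q { }]]]]]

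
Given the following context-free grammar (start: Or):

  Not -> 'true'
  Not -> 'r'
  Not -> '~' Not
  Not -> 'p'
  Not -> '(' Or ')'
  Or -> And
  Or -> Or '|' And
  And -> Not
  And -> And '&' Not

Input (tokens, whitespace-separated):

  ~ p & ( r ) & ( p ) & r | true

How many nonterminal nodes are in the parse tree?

[Or [Or [And [And [And [And [Not ~ [Not p]]] & [Not ( [Or [And [Not r]]] )]] & [Not ( [Or [And [Not p]]] )]] & [Not r]]] | [And [Not true]]]

19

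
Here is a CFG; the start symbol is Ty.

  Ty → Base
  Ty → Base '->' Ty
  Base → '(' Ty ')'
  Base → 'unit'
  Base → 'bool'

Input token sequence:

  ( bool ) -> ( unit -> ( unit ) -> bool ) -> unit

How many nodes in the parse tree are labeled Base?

[Ty [Base ( [Ty [Base bool]] )] -> [Ty [Base ( [Ty [Base unit] -> [Ty [Base ( [Ty [Base unit]] )] -> [Ty [Base bool]]]] )] -> [Ty [Base unit]]]]

8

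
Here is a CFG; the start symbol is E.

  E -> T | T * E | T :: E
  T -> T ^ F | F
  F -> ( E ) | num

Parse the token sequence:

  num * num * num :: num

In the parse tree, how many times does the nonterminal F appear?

4

[E [T [F num]] * [E [T [F num]] * [E [T [F num]] :: [E [T [F num]]]]]]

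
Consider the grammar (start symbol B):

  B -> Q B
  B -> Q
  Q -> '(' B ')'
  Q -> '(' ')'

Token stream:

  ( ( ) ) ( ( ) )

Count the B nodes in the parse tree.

[B [Q ( [B [Q ( )]] )] [B [Q ( [B [Q ( )]] )]]]

4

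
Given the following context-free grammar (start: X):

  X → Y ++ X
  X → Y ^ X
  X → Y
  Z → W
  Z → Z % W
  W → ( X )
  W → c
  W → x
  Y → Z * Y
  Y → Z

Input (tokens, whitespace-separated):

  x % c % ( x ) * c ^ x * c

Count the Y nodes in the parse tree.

[X [Y [Z [Z [Z [W x]] % [W c]] % [W ( [X [Y [Z [W x]]]] )]] * [Y [Z [W c]]]] ^ [X [Y [Z [W x]] * [Y [Z [W c]]]]]]

5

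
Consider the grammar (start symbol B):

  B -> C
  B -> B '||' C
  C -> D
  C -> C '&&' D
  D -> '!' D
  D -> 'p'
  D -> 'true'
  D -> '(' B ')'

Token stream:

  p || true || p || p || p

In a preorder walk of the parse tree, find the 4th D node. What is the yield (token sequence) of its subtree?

[B [B [B [B [B [C [D p]]] || [C [D true]]] || [C [D p]]] || [C [D p]]] || [C [D p]]]

p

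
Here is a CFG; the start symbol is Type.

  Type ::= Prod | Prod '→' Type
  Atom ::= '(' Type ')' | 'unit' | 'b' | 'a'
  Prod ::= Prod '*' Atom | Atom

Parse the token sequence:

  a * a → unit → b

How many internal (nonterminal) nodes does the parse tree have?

[Type [Prod [Prod [Atom a]] * [Atom a]] → [Type [Prod [Atom unit]] → [Type [Prod [Atom b]]]]]

11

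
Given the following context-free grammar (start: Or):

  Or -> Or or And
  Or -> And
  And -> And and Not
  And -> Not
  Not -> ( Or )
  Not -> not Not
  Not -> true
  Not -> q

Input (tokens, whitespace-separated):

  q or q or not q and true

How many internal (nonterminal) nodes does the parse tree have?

12

[Or [Or [Or [And [Not q]]] or [And [Not q]]] or [And [And [Not not [Not q]]] and [Not true]]]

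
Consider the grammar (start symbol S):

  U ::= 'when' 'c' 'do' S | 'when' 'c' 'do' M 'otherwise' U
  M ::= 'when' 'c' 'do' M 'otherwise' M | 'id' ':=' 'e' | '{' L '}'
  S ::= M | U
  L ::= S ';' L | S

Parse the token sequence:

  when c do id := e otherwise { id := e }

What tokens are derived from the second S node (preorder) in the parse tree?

[S [M when c do [M id := e] otherwise [M { [L [S [M id := e]]] }]]]

id := e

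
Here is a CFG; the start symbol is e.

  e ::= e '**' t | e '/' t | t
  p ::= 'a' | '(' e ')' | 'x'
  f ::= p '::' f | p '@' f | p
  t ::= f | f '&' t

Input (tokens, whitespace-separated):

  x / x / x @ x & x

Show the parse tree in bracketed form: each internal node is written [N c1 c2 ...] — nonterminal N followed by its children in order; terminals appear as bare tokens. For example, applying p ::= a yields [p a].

e
e / t
e / t / t
t / t / t
f / t / t
p / t / t
x / t / t
x / f / t
x / p / t
x / x / t
x / x / f & t
x / x / p @ f & t
x / x / x @ f & t
x / x / x @ p & t
x / x / x @ x & t
x / x / x @ x & f
x / x / x @ x & p
x / x / x @ x & x

[e [e [e [t [f [p x]]]] / [t [f [p x]]]] / [t [f [p x] @ [f [p x]]] & [t [f [p x]]]]]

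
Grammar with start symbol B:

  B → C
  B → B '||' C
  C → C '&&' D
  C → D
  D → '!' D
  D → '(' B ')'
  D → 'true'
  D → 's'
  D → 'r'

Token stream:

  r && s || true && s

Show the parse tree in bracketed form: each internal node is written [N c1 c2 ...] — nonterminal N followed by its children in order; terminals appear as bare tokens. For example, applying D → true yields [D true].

B
B || C
C || C
C && D || C
D && D || C
r && D || C
r && s || C
r && s || C && D
r && s || D && D
r && s || true && D
r && s || true && s

[B [B [C [C [D r]] && [D s]]] || [C [C [D true]] && [D s]]]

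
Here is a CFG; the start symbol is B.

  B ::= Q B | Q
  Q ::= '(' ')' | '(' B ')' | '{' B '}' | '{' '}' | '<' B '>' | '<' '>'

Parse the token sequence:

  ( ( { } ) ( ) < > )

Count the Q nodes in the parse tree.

[B [Q ( [B [Q ( [B [Q { }]] )] [B [Q ( )] [B [Q < >]]]] )]]

5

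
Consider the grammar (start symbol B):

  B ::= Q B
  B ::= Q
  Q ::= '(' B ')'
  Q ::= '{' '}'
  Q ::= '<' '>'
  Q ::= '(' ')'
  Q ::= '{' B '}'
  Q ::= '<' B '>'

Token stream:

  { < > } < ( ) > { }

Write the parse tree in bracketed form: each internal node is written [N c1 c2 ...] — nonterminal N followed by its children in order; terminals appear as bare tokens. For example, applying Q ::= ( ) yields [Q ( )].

[B [Q { [B [Q < >]] }] [B [Q < [B [Q ( )]] >] [B [Q { }]]]]

B
Q B
{ B } B
{ Q } B
{ < > } B
{ < > } Q B
{ < > } < B > B
{ < > } < Q > B
{ < > } < ( ) > B
{ < > } < ( ) > Q
{ < > } < ( ) > { }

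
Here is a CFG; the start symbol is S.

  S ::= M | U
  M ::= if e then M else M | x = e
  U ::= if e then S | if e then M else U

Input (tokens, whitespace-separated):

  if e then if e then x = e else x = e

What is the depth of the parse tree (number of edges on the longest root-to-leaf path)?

[S [U if e then [S [M if e then [M x = e] else [M x = e]]]]]

5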